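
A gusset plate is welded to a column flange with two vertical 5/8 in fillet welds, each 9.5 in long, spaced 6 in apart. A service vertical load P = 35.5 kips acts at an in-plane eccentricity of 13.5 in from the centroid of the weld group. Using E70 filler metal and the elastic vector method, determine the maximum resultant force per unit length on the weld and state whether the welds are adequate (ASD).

f_max ≈ 9.7 kip/in; NOT adequate

E70XX → F_EXX = 70 ksi.
Total weld length L_w = 19 in. Treat welds as unit-width lines.
Polar moment about centroid: J = 2[d³/12 + d(b/2)²] = 2[9.5³/12 + 9.5×3²] = 313.9 in³.
Direct shear f_v = P/L_w = 35.5 / 19 = 1.868 kip/in (vertical).
Torsion M = P·e = 35.5 × 13.5 = 479.25 kip·in.
Critical point at (x, y) = (3, 4.75) from centroid. f_tx = M·y/J = 7.252 kip/in; f_ty = M·x/J = 4.58 kip/in.
Resultant f_max = √[f_tx² + (f_v + f_ty)²] = √[7.252² + (1.868 + 4.58)²] = 9.705 kip/in.
Capacity per unit length: r_n/Ω = (1/2.0) × 0.6 × 70 × (0.707 × 0.625) = 9.279 kip/in.
9.705 > 9.279 → NOT adequate.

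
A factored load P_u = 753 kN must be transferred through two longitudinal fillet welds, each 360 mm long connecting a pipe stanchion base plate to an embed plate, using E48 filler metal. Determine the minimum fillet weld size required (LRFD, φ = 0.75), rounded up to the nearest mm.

E48XX → F_EXX = 480 MPa.
Total weld length L = 720 mm.
Required throat t_e = P_u / (φ × 0.6 F_EXX × L) = 753 / (0.75 × 0.6 × 480 × 720 × 10⁻³) = 4.842 mm.
Required leg w = t_e / 0.707 = 6.848 mm → use 7 mm.

w = 7 mm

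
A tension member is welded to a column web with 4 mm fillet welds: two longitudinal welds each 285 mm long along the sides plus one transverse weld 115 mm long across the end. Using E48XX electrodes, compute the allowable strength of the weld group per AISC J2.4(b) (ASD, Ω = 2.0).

E48XX → F_EXX = 480 MPa.
t_e = 0.707 × 4 = 2.828 mm.
R_nwl = 0.6 × 480 × 2.828 × 570 × 10⁻³ = 464.2 kN (longitudinal, 2 welds).
R_nwt = 0.6 × 480 × 2.828 × 115 × 10⁻³ = 93.66 kN (transverse, base value).
(i) R_nwl + R_nwt = 557.9 kN; (ii) 0.85 R_nwl + 1.5 R_nwt = 535.1 kN.
R_n = max = 557.9 kN [governs: (i)]; R_n/Ω = 279 kN.

R_n/Ω ≈ 279 kN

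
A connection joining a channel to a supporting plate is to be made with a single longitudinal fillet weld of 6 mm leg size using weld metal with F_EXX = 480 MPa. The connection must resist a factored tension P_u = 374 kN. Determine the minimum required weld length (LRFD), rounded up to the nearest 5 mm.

L = 410 mm

Throat t_e = 0.707 × 6 = 4.242 mm.
φr_n = 0.75 × 0.6 × 480 × 4.242 × 10⁻³ = 0.9163 kN/mm.
L_req = P_u / φr_n = 374 / 0.9163 = 408.2 mm total.
Round up → use L = 410 mm.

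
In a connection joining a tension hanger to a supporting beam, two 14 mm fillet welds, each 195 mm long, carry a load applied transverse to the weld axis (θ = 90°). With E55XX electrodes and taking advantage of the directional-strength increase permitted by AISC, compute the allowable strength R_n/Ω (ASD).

R_n/Ω ≈ 955 kN

E55XX → F_EXX = 550 MPa.
t_e = 0.707 × 14 = 9.898 mm; A_we = 9.898 × 390 = 3860 mm².
Directional factor: 1.0 + 0.5 sin^1.5(90°) = 1.5.
F_nw = 0.6 × 550 × 1.5 = 495 MPa.
R_n/Ω = (495 × 3860) / 2.0 × 10⁻³ = 955.4 kN.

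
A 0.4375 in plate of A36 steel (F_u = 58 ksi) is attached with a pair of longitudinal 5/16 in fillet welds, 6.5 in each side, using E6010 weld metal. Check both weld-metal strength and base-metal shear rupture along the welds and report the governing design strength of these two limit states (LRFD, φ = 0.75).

φR_n ≈ 77.5 kips (weld metal governs)

E60XX → F_EXX = 60 ksi.
t_e = 0.707 × 0.3125 = 0.2209 in; L = 13 in.
Weld metal: φR_n = 0.75 × 0.6 × 60 × 0.2209 × 13 = 77.55 kips.
Base metal (shear rupture): φR_n = 0.75 × 0.6 × 58 × 0.4375 × 13 = 148.4 kips.
Governing: weld metal.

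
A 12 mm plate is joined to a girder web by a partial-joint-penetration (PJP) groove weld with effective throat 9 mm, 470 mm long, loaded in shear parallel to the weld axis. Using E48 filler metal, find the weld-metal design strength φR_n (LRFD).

φR_n ≈ 914 kN

E48XX → F_EXX = 480 MPa.
Effective throat (given) t_e = 9 mm.
A_we = 9 × 470 = 4230 mm².
F_nw = 0.6 F_EXX = 288 MPa.
φR_n = 0.75 × 288 × 4230 × 10⁻³ = 913.7 kN.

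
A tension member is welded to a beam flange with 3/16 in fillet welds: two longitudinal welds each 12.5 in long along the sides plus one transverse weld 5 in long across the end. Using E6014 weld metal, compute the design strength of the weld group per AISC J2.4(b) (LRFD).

E60XX → F_EXX = 60 ksi.
t_e = 0.707 × 0.1875 = 0.1326 in.
R_nwl = 0.6 × 60 × 0.1326 × 25 = 119.3 kips (longitudinal, 2 welds).
R_nwt = 0.6 × 60 × 0.1326 × 5 = 23.86 kips (transverse, base value).
(i) R_nwl + R_nwt = 143.2 kips; (ii) 0.85 R_nwl + 1.5 R_nwt = 137.2 kips.
R_n = max = 143.2 kips [governs: (i)]; φR_n = 107.4 kips.

φR_n ≈ 107 kips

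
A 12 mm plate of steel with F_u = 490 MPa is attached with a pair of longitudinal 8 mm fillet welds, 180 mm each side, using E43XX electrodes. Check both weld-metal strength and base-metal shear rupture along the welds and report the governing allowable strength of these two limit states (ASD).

R_n/Ω ≈ 263 kN (weld metal governs)

E43XX → F_EXX = 430 MPa.
t_e = 0.707 × 8 = 5.656 mm; L = 360 mm.
Weld metal: R_n/Ω = (1/2.0) × 0.6 × 430 × 5.656 × 360 × 10⁻³ = 262.7 kN.
Base metal (shear rupture): R_n/Ω = (1/2.0) × 0.6 × 490 × 12 × 360 × 10⁻³ = 635 kN.
Governing: weld metal.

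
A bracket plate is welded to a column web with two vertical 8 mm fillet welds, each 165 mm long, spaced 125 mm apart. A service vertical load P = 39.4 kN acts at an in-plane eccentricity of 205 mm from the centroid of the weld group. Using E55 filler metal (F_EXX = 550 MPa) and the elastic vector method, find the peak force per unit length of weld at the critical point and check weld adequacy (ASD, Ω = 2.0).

f_max ≈ 492 N/mm; adequate

Total weld length L_w = 330 mm. Treat welds as unit-width lines.
Polar moment about centroid: J = 2[d³/12 + d(b/2)²] = 2[165³/12 + 165×62.5²] = 2038000 mm³.
Direct shear f_v = P/L_w = 39.4×10³ / 330 = 119.4 N/mm (vertical).
Torsion M = P·e = 39.4×10³ × 205 = 8077000 N·mm.
Critical point at (x, y) = (62.5, 82.5) from centroid. f_tx = M·y/J = 327 N/mm; f_ty = M·x/J = 247.7 N/mm.
Resultant f_max = √[f_tx² + (f_v + f_ty)²] = √[327² + (119.4 + 247.7)²] = 491.6 N/mm.
Capacity per unit length: r_n/Ω = (1/2.0) × 0.6 × 550 × (0.707 × 8) = 933.2 N/mm.
491.6 ≤ 933.2 → adequate.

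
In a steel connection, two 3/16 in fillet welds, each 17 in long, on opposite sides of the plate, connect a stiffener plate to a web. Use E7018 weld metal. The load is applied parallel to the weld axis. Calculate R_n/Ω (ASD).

E70XX → F_EXX = 70 ksi.
Effective throat t_e = 0.707 × 0.1875 = 0.1326 in.
Total length L = 34 in; A_we = 0.1326 × 34 = 4.507 in².
F_nw = 0.6 F_EXX = 0.6 × 70 = 42 ksi.
R_n = 42 × 4.507 = 189.3 kips; R_n/Ω = 189.3/2.0 = 94.65 kips.

R_n/Ω ≈ 94.6 kips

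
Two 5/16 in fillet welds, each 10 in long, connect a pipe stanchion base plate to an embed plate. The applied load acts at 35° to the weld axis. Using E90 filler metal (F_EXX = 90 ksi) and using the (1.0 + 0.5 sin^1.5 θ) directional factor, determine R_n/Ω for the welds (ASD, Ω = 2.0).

t_e = 0.707 × 0.3125 = 0.2209 in; A_we = 0.2209 × 20 = 4.419 in².
Directional factor: 1.0 + 0.5 sin^1.5(35°) = 1.217.
F_nw = 0.6 × 90 × 1.217 = 65.73 ksi.
R_n/Ω = (65.73 × 4.419) / 2.0 = 145.2 kips.

R_n/Ω ≈ 145 kips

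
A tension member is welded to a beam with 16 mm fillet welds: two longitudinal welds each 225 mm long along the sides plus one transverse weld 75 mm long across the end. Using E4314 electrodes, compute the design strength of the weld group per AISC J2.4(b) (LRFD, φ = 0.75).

E43XX → F_EXX = 430 MPa.
t_e = 0.707 × 16 = 11.31 mm.
R_nwl = 0.6 × 430 × 11.31 × 450 × 10⁻³ = 1313 kN (longitudinal, 2 welds).
R_nwt = 0.6 × 430 × 11.31 × 75 × 10⁻³ = 218.9 kN (transverse, base value).
(i) R_nwl + R_nwt = 1532 kN; (ii) 0.85 R_nwl + 1.5 R_nwt = 1445 kN.
R_n = max = 1532 kN [governs: (i)]; φR_n = 1149 kN.

φR_n ≈ 1150 kN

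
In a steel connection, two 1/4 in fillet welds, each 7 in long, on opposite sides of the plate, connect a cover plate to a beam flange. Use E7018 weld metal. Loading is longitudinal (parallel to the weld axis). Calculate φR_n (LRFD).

φR_n ≈ 77.9 kips

E70XX → F_EXX = 70 ksi.
Effective throat t_e = 0.707 × 0.25 = 0.1767 in.
Total length L = 14 in; A_we = 0.1767 × 14 = 2.474 in².
F_nw = 0.6 F_EXX = 0.6 × 70 = 42 ksi.
φR_n = 0.75 × 42 × 2.474 = 77.95 kips.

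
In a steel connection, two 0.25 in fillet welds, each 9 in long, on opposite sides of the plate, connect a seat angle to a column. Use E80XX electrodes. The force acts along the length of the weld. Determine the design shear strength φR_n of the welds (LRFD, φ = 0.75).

φR_n ≈ 115 kip

E80XX → F_EXX = 80 ksi.
Effective throat t_e = 0.707 × 0.25 = 0.1767 in.
Total length L = 18 in; A_we = 0.1767 × 18 = 3.181 in².
F_nw = 0.6 F_EXX = 0.6 × 80 = 48 ksi.
φR_n = 0.75 × 48 × 3.181 = 114.5 kip.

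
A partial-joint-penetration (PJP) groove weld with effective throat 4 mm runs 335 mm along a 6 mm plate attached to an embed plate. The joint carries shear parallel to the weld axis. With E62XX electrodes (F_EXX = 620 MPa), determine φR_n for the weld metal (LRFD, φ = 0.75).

φR_n ≈ 374 kN

Effective throat (given) t_e = 4 mm.
A_we = 4 × 335 = 1340 mm².
F_nw = 0.6 F_EXX = 372 MPa.
φR_n = 0.75 × 372 × 1340 × 10⁻³ = 373.9 kN.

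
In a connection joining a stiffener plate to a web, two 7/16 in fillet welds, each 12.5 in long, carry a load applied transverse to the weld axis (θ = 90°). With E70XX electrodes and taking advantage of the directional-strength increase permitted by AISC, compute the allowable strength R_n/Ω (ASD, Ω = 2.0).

R_n/Ω ≈ 244 kips

E70XX → F_EXX = 70 ksi.
t_e = 0.707 × 0.4375 = 0.3093 in; A_we = 0.3093 × 25 = 7.733 in².
Directional factor: 1.0 + 0.5 sin^1.5(90°) = 1.5.
F_nw = 0.6 × 70 × 1.5 = 63 ksi.
R_n/Ω = (63 × 7.733) / 2.0 = 243.6 kips.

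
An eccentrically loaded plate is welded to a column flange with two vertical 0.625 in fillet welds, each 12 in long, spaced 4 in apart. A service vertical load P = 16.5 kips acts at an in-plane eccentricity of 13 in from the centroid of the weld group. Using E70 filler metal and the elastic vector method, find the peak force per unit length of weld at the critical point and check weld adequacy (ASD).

f_max ≈ 3.81 kip/in; adequate

E70XX → F_EXX = 70 ksi.
Total weld length L_w = 24 in. Treat welds as unit-width lines.
Polar moment about centroid: J = 2[d³/12 + d(b/2)²] = 2[12³/12 + 12×2²] = 384 in³.
Direct shear f_v = P/L_w = 16.5 / 24 = 0.6875 kip/in (vertical).
Torsion M = P·e = 16.5 × 13 = 214.5 kip·in.
Critical point at (x, y) = (2, 6) from centroid. f_tx = M·y/J = 3.352 kip/in; f_ty = M·x/J = 1.117 kip/in.
Resultant f_max = √[f_tx² + (f_v + f_ty)²] = √[3.352² + (0.6875 + 1.117)²] = 3.807 kip/in.
Capacity per unit length: r_n/Ω = (1/2.0) × 0.6 × 70 × (0.707 × 0.625) = 9.279 kip/in.
3.807 ≤ 9.279 → adequate.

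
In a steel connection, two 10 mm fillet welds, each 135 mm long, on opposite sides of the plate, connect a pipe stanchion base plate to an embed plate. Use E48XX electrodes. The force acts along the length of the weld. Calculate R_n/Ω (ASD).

R_n/Ω ≈ 275 kN

E48XX → F_EXX = 480 MPa.
Effective throat t_e = 0.707 × 10 = 7.07 mm.
Total length L = 270 mm; A_we = 7.07 × 270 = 1909 mm².
F_nw = 0.6 F_EXX = 0.6 × 480 = 288 MPa.
R_n = 288 × 1909 × 10⁻³ = 549.8 kN; R_n/Ω = 549.8/2.0 = 274.9 kN.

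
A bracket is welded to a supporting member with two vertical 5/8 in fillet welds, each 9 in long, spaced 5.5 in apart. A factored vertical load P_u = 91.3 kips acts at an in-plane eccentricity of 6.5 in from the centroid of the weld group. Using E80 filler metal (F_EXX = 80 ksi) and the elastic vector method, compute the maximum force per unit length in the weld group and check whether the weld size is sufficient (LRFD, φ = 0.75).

f_max ≈ 15.4 kip/in; adequate

Total weld length L_w = 18 in. Treat welds as unit-width lines.
Polar moment about centroid: J = 2[d³/12 + d(b/2)²] = 2[9³/12 + 9×2.75²] = 257.6 in³.
Direct shear f_v = P/L_w = 91.3 / 18 = 5.072 kip/in (vertical).
Torsion M = P·e = 91.3 × 6.5 = 593.45 kip·in.
Critical point at (x, y) = (2.75, 4.5) from centroid. f_tx = M·y/J = 10.37 kip/in; f_ty = M·x/J = 6.335 kip/in.
Resultant f_max = √[f_tx² + (f_v + f_ty)²] = √[10.37² + (5.072 + 6.335)²] = 15.41 kip/in.
Capacity per unit length: φr_n = 0.75 × 0.6 × 80 × (0.707 × 0.625) = 15.91 kip/in.
15.41 ≤ 15.91 → adequate.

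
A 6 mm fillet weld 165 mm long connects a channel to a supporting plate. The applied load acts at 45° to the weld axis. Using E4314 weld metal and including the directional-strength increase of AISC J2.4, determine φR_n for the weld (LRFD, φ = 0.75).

E43XX → F_EXX = 430 MPa.
t_e = 0.707 × 6 = 4.242 mm; A_we = 4.242 × 165 = 699.9 mm².
Directional factor: 1.0 + 0.5 sin^1.5(45°) = 1.297.
F_nw = 0.6 × 430 × 1.297 = 334.7 MPa.
φR_n = 0.75 × 334.7 × 699.9 × 10⁻³ = 175.7 kN.

φR_n ≈ 176 kN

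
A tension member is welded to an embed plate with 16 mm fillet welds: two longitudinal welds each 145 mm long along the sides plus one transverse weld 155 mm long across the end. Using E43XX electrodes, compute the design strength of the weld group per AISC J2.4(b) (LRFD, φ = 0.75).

E43XX → F_EXX = 430 MPa.
t_e = 0.707 × 16 = 11.31 mm.
R_nwl = 0.6 × 430 × 11.31 × 290 × 10⁻³ = 846.4 kN (longitudinal, 2 welds).
R_nwt = 0.6 × 430 × 11.31 × 155 × 10⁻³ = 452.4 kN (transverse, base value).
(i) R_nwl + R_nwt = 1299 kN; (ii) 0.85 R_nwl + 1.5 R_nwt = 1398 kN.
R_n = max = 1398 kN [governs: (ii)]; φR_n = 1048 kN.

φR_n ≈ 1050 kN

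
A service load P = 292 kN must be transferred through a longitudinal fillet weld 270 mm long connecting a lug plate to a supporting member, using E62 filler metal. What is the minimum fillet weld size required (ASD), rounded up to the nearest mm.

w = 9 mm

E62XX → F_EXX = 620 MPa.
Total weld length L = 270 mm.
Required throat t_e = P × Ω / (0.6 F_EXX × L) = 292 × 2.0 / (0.6 × 620 × 270 × 10⁻³) = 5.814 mm.
Required leg w = t_e / 0.707 = 8.224 mm → use 9 mm.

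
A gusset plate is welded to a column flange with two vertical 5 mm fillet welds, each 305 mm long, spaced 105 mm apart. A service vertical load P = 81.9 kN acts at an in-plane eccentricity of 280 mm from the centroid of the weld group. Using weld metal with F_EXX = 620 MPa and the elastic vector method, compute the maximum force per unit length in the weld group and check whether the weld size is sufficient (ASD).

f_max ≈ 634 N/mm; adequate

Total weld length L_w = 610 mm. Treat welds as unit-width lines.
Polar moment about centroid: J = 2[d³/12 + d(b/2)²] = 2[305³/12 + 305×52.5²] = 6410000 mm³.
Direct shear f_v = P/L_w = 81.9×10³ / 610 = 134.3 N/mm (vertical).
Torsion M = P·e = 81.9×10³ × 280 = 22932000 N·mm.
Critical point at (x, y) = (52.5, 152.5) from centroid. f_tx = M·y/J = 545.6 N/mm; f_ty = M·x/J = 187.8 N/mm.
Resultant f_max = √[f_tx² + (f_v + f_ty)²] = √[545.6² + (134.3 + 187.8)²] = 633.5 N/mm.
Capacity per unit length: r_n/Ω = (1/2.0) × 0.6 × 620 × (0.707 × 5) = 657.5 N/mm.
633.5 ≤ 657.5 → adequate.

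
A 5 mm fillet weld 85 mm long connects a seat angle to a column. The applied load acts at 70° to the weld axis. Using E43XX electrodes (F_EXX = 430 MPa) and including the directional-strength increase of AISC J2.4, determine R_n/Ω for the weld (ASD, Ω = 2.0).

t_e = 0.707 × 5 = 3.535 mm; A_we = 3.535 × 85 = 300.5 mm².
Directional factor: 1.0 + 0.5 sin^1.5(70°) = 1.455.
F_nw = 0.6 × 430 × 1.455 = 375.5 MPa.
R_n/Ω = (375.5 × 300.5) / 2.0 × 10⁻³ = 56.42 kN.

R_n/Ω ≈ 56.4 kN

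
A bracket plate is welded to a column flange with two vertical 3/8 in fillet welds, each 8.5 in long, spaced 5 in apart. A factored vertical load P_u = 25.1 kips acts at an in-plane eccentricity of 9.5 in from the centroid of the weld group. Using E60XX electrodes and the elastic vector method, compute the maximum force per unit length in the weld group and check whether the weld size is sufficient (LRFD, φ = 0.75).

E60XX → F_EXX = 60 ksi.
Total weld length L_w = 17 in. Treat welds as unit-width lines.
Polar moment about centroid: J = 2[d³/12 + d(b/2)²] = 2[8.5³/12 + 8.5×2.5²] = 208.6 in³.
Direct shear f_v = P/L_w = 25.1 / 17 = 1.476 kip/in (vertical).
Torsion M = P·e = 25.1 × 9.5 = 238.45 kip·in.
Critical point at (x, y) = (2.5, 4.25) from centroid. f_tx = M·y/J = 4.858 kip/in; f_ty = M·x/J = 2.858 kip/in.
Resultant f_max = √[f_tx² + (f_v + f_ty)²] = √[4.858² + (1.476 + 2.858)²] = 6.51 kip/in.
Capacity per unit length: φr_n = 0.75 × 0.6 × 60 × (0.707 × 0.375) = 7.158 kip/in.
6.51 ≤ 7.158 → adequate.

f_max ≈ 6.51 kip/in; adequate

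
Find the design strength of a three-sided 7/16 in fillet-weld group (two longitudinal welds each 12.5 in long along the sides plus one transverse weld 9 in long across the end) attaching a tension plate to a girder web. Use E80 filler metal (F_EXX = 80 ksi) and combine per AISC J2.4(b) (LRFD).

t_e = 0.707 × 0.4375 = 0.3093 in.
R_nwl = 0.6 × 80 × 0.3093 × 25 = 371.2 kips (longitudinal, 2 welds).
R_nwt = 0.6 × 80 × 0.3093 × 9 = 133.6 kips (transverse, base value).
(i) R_nwl + R_nwt = 504.8 kips; (ii) 0.85 R_nwl + 1.5 R_nwt = 515.9 kips.
R_n = max = 515.9 kips [governs: (ii)]; φR_n = 386.9 kips.

φR_n ≈ 387 kips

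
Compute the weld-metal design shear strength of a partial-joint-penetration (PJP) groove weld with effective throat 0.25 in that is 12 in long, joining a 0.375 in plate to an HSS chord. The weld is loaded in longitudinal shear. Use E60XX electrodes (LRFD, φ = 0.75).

E60XX → F_EXX = 60 ksi.
Effective throat (given) t_e = 0.25 in.
A_we = 0.25 × 12 = 3 in².
F_nw = 0.6 F_EXX = 36 ksi.
φR_n = 0.75 × 36 × 3 = 81 kip.

φR_n ≈ 81 kip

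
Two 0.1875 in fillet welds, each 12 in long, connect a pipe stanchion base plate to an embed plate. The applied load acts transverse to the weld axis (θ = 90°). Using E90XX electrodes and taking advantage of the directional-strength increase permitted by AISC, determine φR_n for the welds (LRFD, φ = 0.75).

E90XX → F_EXX = 90 ksi.
t_e = 0.707 × 0.1875 = 0.1326 in; A_we = 0.1326 × 24 = 3.181 in².
Directional factor: 1.0 + 0.5 sin^1.5(90°) = 1.5.
F_nw = 0.6 × 90 × 1.5 = 81 ksi.
φR_n = 0.75 × 81 × 3.181 = 193.3 kip.

φR_n ≈ 193 kip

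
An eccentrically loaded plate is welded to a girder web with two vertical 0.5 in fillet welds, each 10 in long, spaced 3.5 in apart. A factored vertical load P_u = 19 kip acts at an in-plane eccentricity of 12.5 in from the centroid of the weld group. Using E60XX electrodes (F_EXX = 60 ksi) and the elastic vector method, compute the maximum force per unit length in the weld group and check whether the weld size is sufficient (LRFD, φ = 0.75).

f_max ≈ 5.9 kip/in; adequate

Total weld length L_w = 20 in. Treat welds as unit-width lines.
Polar moment about centroid: J = 2[d³/12 + d(b/2)²] = 2[10³/12 + 10×1.75²] = 227.9 in³.
Direct shear f_v = P/L_w = 19 / 20 = 0.95 kip/in (vertical).
Torsion M = P·e = 19 × 12.5 = 237.5 kip·in.
Critical point at (x, y) = (1.75, 5) from centroid. f_tx = M·y/J = 5.21 kip/in; f_ty = M·x/J = 1.824 kip/in.
Resultant f_max = √[f_tx² + (f_v + f_ty)²] = √[5.21² + (0.95 + 1.824)²] = 5.902 kip/in.
Capacity per unit length: φr_n = 0.75 × 0.6 × 60 × (0.707 × 0.5) = 9.544 kip/in.
5.902 ≤ 9.544 → adequate.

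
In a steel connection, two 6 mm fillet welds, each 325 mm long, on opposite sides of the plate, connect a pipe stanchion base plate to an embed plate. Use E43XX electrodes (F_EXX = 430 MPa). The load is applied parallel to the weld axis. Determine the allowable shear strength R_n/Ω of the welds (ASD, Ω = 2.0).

R_n/Ω ≈ 356 kN

Effective throat t_e = 0.707 × 6 = 4.242 mm.
Total length L = 650 mm; A_we = 4.242 × 650 = 2757 mm².
F_nw = 0.6 F_EXX = 0.6 × 430 = 258 MPa.
R_n = 258 × 2757 × 10⁻³ = 711.4 kN; R_n/Ω = 711.4/2.0 = 355.7 kN.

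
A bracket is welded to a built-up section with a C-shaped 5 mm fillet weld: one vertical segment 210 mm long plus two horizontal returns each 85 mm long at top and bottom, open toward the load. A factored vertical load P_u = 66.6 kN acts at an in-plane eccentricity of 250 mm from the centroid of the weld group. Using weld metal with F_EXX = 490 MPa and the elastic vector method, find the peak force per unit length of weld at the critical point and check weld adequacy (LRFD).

Total weld length L_w = 380 mm. Treat welds as unit-width lines.
Centroid: x̄ = 2×85×42.5 / 380 = 19.01 mm from the vertical weld.
Polar moment about centroid: J = I_x + I_y = [210³/12 + 2×85×105²] + [210×19.01² + 2(85³/12 + 85×23.49²)] = 2918000 mm³.
Direct shear f_v = P/L_w = 66.6×10³ / 380 = 175.3 N/mm (vertical).
Torsion M = P·e = 66.6×10³ × 250 = 16650000 N·mm.
Critical point at (x, y) = (65.99, 105) from centroid. f_tx = M·y/J = 599.1 N/mm; f_ty = M·x/J = 376.5 N/mm.
Resultant f_max = √[f_tx² + (f_v + f_ty)²] = √[599.1² + (175.3 + 376.5)²] = 814.5 N/mm.
Capacity per unit length: φr_n = 0.75 × 0.6 × 490 × (0.707 × 5) = 779.5 N/mm.
814.5 > 779.5 → NOT adequate.

f_max ≈ 814 N/mm; NOT adequate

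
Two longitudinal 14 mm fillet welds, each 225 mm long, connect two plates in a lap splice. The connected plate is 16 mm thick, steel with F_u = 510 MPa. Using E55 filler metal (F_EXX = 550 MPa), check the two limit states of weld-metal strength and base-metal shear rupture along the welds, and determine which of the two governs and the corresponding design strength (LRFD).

φR_n ≈ 1100 kN (weld metal governs)

t_e = 0.707 × 14 = 9.898 mm; L = 450 mm.
Weld metal: φR_n = 0.75 × 0.6 × 550 × 9.898 × 450 × 10⁻³ = 1102 kN.
Base metal (shear rupture): φR_n = 0.75 × 0.6 × 510 × 16 × 450 × 10⁻³ = 1652 kN.
Governing: weld metal.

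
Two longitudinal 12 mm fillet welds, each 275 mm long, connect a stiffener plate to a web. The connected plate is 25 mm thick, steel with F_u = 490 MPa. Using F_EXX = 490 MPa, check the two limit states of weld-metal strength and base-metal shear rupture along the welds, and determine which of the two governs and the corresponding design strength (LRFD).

t_e = 0.707 × 12 = 8.484 mm; L = 550 mm.
Weld metal: φR_n = 0.75 × 0.6 × 490 × 8.484 × 550 × 10⁻³ = 1029 kN.
Base metal (shear rupture): φR_n = 0.75 × 0.6 × 490 × 25 × 550 × 10⁻³ = 3032 kN.
Governing: weld metal.

φR_n ≈ 1030 kN (weld metal governs)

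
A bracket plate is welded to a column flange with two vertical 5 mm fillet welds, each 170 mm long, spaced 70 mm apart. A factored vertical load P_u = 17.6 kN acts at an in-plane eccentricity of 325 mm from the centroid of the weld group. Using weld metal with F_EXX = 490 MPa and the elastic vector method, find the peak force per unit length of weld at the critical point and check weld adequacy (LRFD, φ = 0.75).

Total weld length L_w = 340 mm. Treat welds as unit-width lines.
Polar moment about centroid: J = 2[d³/12 + d(b/2)²] = 2[170³/12 + 170×35²] = 1235000 mm³.
Direct shear f_v = P/L_w = 17.6×10³ / 340 = 51.76 N/mm (vertical).
Torsion M = P·e = 17.6×10³ × 325 = 5720000 N·mm.
Critical point at (x, y) = (35, 85) from centroid. f_tx = M·y/J = 393.6 N/mm; f_ty = M·x/J = 162.1 N/mm.
Resultant f_max = √[f_tx² + (f_v + f_ty)²] = √[393.6² + (51.76 + 162.1)²] = 447.9 N/mm.
Capacity per unit length: φr_n = 0.75 × 0.6 × 490 × (0.707 × 5) = 779.5 N/mm.
447.9 ≤ 779.5 → adequate.

f_max ≈ 448 N/mm; adequate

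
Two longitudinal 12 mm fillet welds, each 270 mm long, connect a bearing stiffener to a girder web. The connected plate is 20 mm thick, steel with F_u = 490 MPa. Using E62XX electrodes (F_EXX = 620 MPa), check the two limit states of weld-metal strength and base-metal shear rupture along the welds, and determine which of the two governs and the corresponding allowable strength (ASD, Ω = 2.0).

R_n/Ω ≈ 852 kN (weld metal governs)

t_e = 0.707 × 12 = 8.484 mm; L = 540 mm.
Weld metal: R_n/Ω = (1/2.0) × 0.6 × 620 × 8.484 × 540 × 10⁻³ = 852.1 kN.
Base metal (shear rupture): R_n/Ω = (1/2.0) × 0.6 × 490 × 20 × 540 × 10⁻³ = 1588 kN.
Governing: weld metal.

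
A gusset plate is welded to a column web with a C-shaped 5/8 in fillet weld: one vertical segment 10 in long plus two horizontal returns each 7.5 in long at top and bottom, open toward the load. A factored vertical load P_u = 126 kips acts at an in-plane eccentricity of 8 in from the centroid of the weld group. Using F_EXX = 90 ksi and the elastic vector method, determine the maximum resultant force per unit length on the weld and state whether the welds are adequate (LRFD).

Total weld length L_w = 25 in. Treat welds as unit-width lines.
Centroid: x̄ = 2×7.5×3.75 / 25 = 2.25 in from the vertical weld.
Polar moment about centroid: J = I_x + I_y = [10³/12 + 2×7.5×5²] + [10×2.25² + 2(7.5³/12 + 7.5×1.5²)] = 613 in³.
Direct shear f_v = P/L_w = 126 / 25 = 5.04 kip/in (vertical).
Torsion M = P·e = 126 × 8 = 1008 kip·in.
Critical point at (x, y) = (5.25, 5) from centroid. f_tx = M·y/J = 8.222 kip/in; f_ty = M·x/J = 8.633 kip/in.
Resultant f_max = √[f_tx² + (f_v + f_ty)²] = √[8.222² + (5.04 + 8.633)²] = 15.95 kip/in.
Capacity per unit length: φr_n = 0.75 × 0.6 × 90 × (0.707 × 0.625) = 17.9 kip/in.
15.95 ≤ 17.9 → adequate.

f_max ≈ 16 kip/in; adequate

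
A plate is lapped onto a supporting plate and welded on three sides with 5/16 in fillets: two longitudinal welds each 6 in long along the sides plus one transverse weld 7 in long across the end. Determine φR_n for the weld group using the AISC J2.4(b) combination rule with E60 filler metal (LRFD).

φR_n ≈ 123 kips

E60XX → F_EXX = 60 ksi.
t_e = 0.707 × 0.3125 = 0.2209 in.
R_nwl = 0.6 × 60 × 0.2209 × 12 = 95.44 kips (longitudinal, 2 welds).
R_nwt = 0.6 × 60 × 0.2209 × 7 = 55.68 kips (transverse, base value).
(i) R_nwl + R_nwt = 151.1 kips; (ii) 0.85 R_nwl + 1.5 R_nwt = 164.6 kips.
R_n = max = 164.6 kips [governs: (ii)]; φR_n = 123.5 kips.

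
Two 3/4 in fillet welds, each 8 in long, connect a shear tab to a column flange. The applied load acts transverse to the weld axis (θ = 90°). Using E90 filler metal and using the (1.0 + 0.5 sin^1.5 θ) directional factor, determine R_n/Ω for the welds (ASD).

E90XX → F_EXX = 90 ksi.
t_e = 0.707 × 0.75 = 0.5302 in; A_we = 0.5302 × 16 = 8.484 in².
Directional factor: 1.0 + 0.5 sin^1.5(90°) = 1.5.
F_nw = 0.6 × 90 × 1.5 = 81 ksi.
R_n/Ω = (81 × 8.484) / 2.0 = 343.6 kips.

R_n/Ω ≈ 344 kips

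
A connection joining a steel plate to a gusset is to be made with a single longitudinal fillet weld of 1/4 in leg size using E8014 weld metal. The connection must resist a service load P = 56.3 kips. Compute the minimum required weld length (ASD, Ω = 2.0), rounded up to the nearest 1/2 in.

L = 13.5 in

E80XX → F_EXX = 80 ksi.
Throat t_e = 0.707 × 0.25 = 0.1767 in.
r_n/Ω = (0.6 × 80 × 0.1767) / 2.0 = 4.242 kip/in.
L_req = P / (r_n/Ω) = 56.3 / 4.242 = 13.27 in total.
Round up → use L = 13.5 in.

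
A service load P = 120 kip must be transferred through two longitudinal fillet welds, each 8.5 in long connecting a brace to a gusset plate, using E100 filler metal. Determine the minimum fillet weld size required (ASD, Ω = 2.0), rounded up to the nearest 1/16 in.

w = 3/8 in

E100XX → F_EXX = 100 ksi.
Total weld length L = 17 in.
Required throat t_e = P × Ω / (0.6 F_EXX × L) = 120 × 2.0 / (0.6 × 100 × 17) = 0.2353 in.
Required leg w = t_e / 0.707 = 0.3328 in → use 3/8 in.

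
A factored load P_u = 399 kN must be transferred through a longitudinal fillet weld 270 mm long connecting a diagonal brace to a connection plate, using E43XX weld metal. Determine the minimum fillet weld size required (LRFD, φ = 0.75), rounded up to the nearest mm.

w = 11 mm

E43XX → F_EXX = 430 MPa.
Total weld length L = 270 mm.
Required throat t_e = P_u / (φ × 0.6 F_EXX × L) = 399 / (0.75 × 0.6 × 430 × 270 × 10⁻³) = 7.637 mm.
Required leg w = t_e / 0.707 = 10.8 mm → use 11 mm.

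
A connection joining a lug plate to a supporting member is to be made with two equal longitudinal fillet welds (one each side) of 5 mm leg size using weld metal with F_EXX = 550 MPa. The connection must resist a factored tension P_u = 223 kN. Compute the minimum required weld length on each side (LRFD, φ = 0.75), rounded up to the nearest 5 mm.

L = 130 mm on each side

Throat t_e = 0.707 × 5 = 3.535 mm.
φr_n = 0.75 × 0.6 × 550 × 3.535 × 10⁻³ = 0.8749 kN/mm.
L_req = P_u / φr_n = 223 / 0.8749 = 254.9 mm total.
Per side: 254.9 / 2 = 127.4 mm.
Round up → use L = 130 mm on each side.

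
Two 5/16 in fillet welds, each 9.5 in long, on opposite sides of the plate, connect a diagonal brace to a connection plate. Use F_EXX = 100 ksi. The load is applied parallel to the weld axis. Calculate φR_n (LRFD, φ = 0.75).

φR_n ≈ 189 kips

Effective throat t_e = 0.707 × 0.3125 = 0.2209 in.
Total length L = 19 in; A_we = 0.2209 × 19 = 4.198 in².
F_nw = 0.6 F_EXX = 0.6 × 100 = 60 ksi.
φR_n = 0.75 × 60 × 4.198 = 188.9 kips.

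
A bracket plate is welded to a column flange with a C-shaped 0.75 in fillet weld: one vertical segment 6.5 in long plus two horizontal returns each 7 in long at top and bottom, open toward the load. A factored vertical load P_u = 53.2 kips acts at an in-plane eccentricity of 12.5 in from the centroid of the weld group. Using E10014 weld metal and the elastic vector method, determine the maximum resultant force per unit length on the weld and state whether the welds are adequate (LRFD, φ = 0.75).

E100XX → F_EXX = 100 ksi.
Total weld length L_w = 20.5 in. Treat welds as unit-width lines.
Centroid: x̄ = 2×7×3.5 / 20.5 = 2.39 in from the vertical weld.
Polar moment about centroid: J = I_x + I_y = [6.5³/12 + 2×7×3.25²] + [6.5×2.39² + 2(7³/12 + 7×1.11²)] = 282.3 in³.
Direct shear f_v = P/L_w = 53.2 / 20.5 = 2.595 kip/in (vertical).
Torsion M = P·e = 53.2 × 12.5 = 665 kip·in.
Critical point at (x, y) = (4.61, 3.25) from centroid. f_tx = M·y/J = 7.656 kip/in; f_ty = M·x/J = 10.86 kip/in.
Resultant f_max = √[f_tx² + (f_v + f_ty)²] = √[7.656² + (2.595 + 10.86)²] = 15.48 kip/in.
Capacity per unit length: φr_n = 0.75 × 0.6 × 100 × (0.707 × 0.75) = 23.86 kip/in.
15.48 ≤ 23.86 → adequate.

f_max ≈ 15.5 kip/in; adequate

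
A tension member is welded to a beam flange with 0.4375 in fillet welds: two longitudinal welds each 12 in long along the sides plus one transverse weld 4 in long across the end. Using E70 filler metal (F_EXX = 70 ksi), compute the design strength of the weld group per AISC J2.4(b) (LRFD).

φR_n ≈ 273 kip

t_e = 0.707 × 0.4375 = 0.3093 in.
R_nwl = 0.6 × 70 × 0.3093 × 24 = 311.8 kip (longitudinal, 2 welds).
R_nwt = 0.6 × 70 × 0.3093 × 4 = 51.96 kip (transverse, base value).
(i) R_nwl + R_nwt = 363.8 kip; (ii) 0.85 R_nwl + 1.5 R_nwt = 343 kip.
R_n = max = 363.8 kip [governs: (i)]; φR_n = 272.8 kip.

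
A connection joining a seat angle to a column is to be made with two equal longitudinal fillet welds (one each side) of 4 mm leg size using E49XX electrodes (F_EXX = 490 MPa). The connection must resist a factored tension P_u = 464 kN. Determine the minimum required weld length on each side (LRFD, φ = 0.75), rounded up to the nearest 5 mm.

Throat t_e = 0.707 × 4 = 2.828 mm.
φr_n = 0.75 × 0.6 × 490 × 2.828 × 10⁻³ = 0.6236 kN/mm.
L_req = P_u / φr_n = 464 / 0.6236 = 744.1 mm total.
Per side: 744.1 / 2 = 372 mm.
Round up → use L = 375 mm on each side.

L = 375 mm on each side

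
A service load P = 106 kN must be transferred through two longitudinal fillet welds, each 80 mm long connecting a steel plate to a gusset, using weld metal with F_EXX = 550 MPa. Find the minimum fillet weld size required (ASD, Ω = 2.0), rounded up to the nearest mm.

Total weld length L = 160 mm.
Required throat t_e = P × Ω / (0.6 F_EXX × L) = 106 × 2.0 / (0.6 × 550 × 160 × 10⁻³) = 4.015 mm.
Required leg w = t_e / 0.707 = 5.679 mm → use 6 mm.

w = 6 mm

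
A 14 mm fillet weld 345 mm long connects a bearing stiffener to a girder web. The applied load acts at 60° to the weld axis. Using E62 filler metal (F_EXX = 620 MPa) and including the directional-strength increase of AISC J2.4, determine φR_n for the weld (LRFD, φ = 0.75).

t_e = 0.707 × 14 = 9.898 mm; A_we = 9.898 × 345 = 3415 mm².
Directional factor: 1.0 + 0.5 sin^1.5(60°) = 1.403.
F_nw = 0.6 × 620 × 1.403 = 521.9 MPa.
φR_n = 0.75 × 521.9 × 3415 × 10⁻³ = 1337 kN.

φR_n ≈ 1340 kN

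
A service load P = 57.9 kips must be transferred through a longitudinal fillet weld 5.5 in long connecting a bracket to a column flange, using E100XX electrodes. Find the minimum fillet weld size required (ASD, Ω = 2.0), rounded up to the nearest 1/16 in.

E100XX → F_EXX = 100 ksi.
Total weld length L = 5.5 in.
Required throat t_e = P × Ω / (0.6 F_EXX × L) = 57.9 × 2.0 / (0.6 × 100 × 5.5) = 0.3509 in.
Required leg w = t_e / 0.707 = 0.4963 in → use 1/2 in.

w = 1/2 in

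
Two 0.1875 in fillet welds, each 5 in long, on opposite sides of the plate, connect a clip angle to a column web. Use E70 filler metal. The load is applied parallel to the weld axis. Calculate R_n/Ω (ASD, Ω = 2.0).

E70XX → F_EXX = 70 ksi.
Effective throat t_e = 0.707 × 0.1875 = 0.1326 in.
Total length L = 10 in; A_we = 0.1326 × 10 = 1.326 in².
F_nw = 0.6 F_EXX = 0.6 × 70 = 42 ksi.
R_n = 42 × 1.326 = 55.68 kip; R_n/Ω = 55.68/2.0 = 27.84 kip.

R_n/Ω ≈ 27.8 kip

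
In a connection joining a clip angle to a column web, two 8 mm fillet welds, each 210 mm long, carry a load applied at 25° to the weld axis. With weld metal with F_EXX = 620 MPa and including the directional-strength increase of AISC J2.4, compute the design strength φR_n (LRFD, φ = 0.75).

φR_n ≈ 754 kN

t_e = 0.707 × 8 = 5.656 mm; A_we = 5.656 × 420 = 2376 mm².
Directional factor: 1.0 + 0.5 sin^1.5(25°) = 1.137.
F_nw = 0.6 × 620 × 1.137 = 423.1 MPa.
φR_n = 0.75 × 423.1 × 2376 × 10⁻³ = 753.8 kN.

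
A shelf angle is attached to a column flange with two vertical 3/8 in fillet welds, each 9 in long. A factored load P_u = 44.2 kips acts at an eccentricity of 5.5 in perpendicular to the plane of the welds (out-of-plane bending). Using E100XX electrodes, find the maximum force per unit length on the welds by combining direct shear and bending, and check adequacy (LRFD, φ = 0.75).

E100XX → F_EXX = 100 ksi.
L_w = 2 × 9 = 18 in; section modulus (unit throat) S = 2 × L²/6 = 27 in².
Direct shear f_v = P/L_w = 44.2/18 = 2.456 kip/in.
Moment M = P × e = 44.2 × 5.5 = 243.1 kip·in; bending f_b = M/S = 9.004 kip/in.
f_max = √(f_v² + f_b²) = √(2.456² + 9.004²) = 9.333 kip/in.
φr_n = 0.75 × 0.6 × 100 × (0.707 × 0.375) = 11.93 kip/in → adequate.

f_max ≈ 9.33 kip/in; adequate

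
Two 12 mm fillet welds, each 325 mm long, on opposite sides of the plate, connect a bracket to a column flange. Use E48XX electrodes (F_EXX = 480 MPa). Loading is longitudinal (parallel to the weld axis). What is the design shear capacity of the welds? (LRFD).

Effective throat t_e = 0.707 × 12 = 8.484 mm.
Total length L = 650 mm; A_we = 8.484 × 650 = 5515 mm².
F_nw = 0.6 F_EXX = 0.6 × 480 = 288 MPa.
φR_n = 0.75 × 288 × 5515 × 10⁻³ = 1191 kN.

φR_n ≈ 1190 kN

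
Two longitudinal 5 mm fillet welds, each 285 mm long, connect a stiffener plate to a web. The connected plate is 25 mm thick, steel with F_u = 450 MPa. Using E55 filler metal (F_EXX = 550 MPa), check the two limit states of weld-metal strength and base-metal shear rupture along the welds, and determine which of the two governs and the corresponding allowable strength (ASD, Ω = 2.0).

t_e = 0.707 × 5 = 3.535 mm; L = 570 mm.
Weld metal: R_n/Ω = (1/2.0) × 0.6 × 550 × 3.535 × 570 × 10⁻³ = 332.5 kN.
Base metal (shear rupture): R_n/Ω = (1/2.0) × 0.6 × 450 × 25 × 570 × 10⁻³ = 1924 kN.
Governing: weld metal.

R_n/Ω ≈ 332 kN (weld metal governs)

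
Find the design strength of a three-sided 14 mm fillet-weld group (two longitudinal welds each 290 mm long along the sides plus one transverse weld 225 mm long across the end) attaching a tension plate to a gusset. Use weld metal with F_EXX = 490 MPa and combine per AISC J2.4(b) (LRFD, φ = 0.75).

t_e = 0.707 × 14 = 9.898 mm.
R_nwl = 0.6 × 490 × 9.898 × 580 × 10⁻³ = 1688 kN (longitudinal, 2 welds).
R_nwt = 0.6 × 490 × 9.898 × 225 × 10⁻³ = 654.8 kN (transverse, base value).
(i) R_nwl + R_nwt = 2343 kN; (ii) 0.85 R_nwl + 1.5 R_nwt = 2417 kN.
R_n = max = 2417 kN [governs: (ii)]; φR_n = 1813 kN.

φR_n ≈ 1810 kN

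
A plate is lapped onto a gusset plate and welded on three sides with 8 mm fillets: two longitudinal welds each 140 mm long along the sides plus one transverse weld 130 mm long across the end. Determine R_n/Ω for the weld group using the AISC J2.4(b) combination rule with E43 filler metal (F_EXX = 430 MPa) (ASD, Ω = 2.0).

R_n/Ω ≈ 316 kN

t_e = 0.707 × 8 = 5.656 mm.
R_nwl = 0.6 × 430 × 5.656 × 280 × 10⁻³ = 408.6 kN (longitudinal, 2 welds).
R_nwt = 0.6 × 430 × 5.656 × 130 × 10⁻³ = 189.7 kN (transverse, base value).
(i) R_nwl + R_nwt = 598.3 kN; (ii) 0.85 R_nwl + 1.5 R_nwt = 631.9 kN.
R_n = max = 631.9 kN [governs: (ii)]; R_n/Ω = 315.9 kN.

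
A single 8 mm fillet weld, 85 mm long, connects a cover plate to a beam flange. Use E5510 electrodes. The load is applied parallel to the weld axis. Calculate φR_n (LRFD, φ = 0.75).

E55XX → F_EXX = 550 MPa.
Effective throat t_e = 0.707 × 8 = 5.656 mm.
Total length L = 85 mm; A_we = 5.656 × 85 = 480.8 mm².
F_nw = 0.6 F_EXX = 0.6 × 550 = 330 MPa.
φR_n = 0.75 × 330 × 480.8 × 10⁻³ = 119 kN.

φR_n ≈ 119 kN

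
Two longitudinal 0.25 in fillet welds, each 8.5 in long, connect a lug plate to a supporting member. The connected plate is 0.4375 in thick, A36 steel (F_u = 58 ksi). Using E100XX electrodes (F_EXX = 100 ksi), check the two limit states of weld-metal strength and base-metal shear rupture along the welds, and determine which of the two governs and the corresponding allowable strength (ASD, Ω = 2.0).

t_e = 0.707 × 0.25 = 0.1767 in; L = 17 in.
Weld metal: R_n/Ω = (1/2.0) × 0.6 × 100 × 0.1767 × 17 = 90.14 kip.
Base metal (shear rupture): R_n/Ω = (1/2.0) × 0.6 × 58 × 0.4375 × 17 = 129.4 kip.
Governing: weld metal.

R_n/Ω ≈ 90.1 kip (weld metal governs)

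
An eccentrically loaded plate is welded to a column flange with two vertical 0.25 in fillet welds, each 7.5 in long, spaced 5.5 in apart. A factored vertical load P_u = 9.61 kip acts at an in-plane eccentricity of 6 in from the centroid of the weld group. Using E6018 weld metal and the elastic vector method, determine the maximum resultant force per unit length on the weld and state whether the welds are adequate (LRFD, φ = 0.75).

E60XX → F_EXX = 60 ksi.
Total weld length L_w = 15 in. Treat welds as unit-width lines.
Polar moment about centroid: J = 2[d³/12 + d(b/2)²] = 2[7.5³/12 + 7.5×2.75²] = 183.8 in³.
Direct shear f_v = P/L_w = 9.61 / 15 = 0.6407 kip/in (vertical).
Torsion M = P·e = 9.61 × 6 = 57.66 kip·in.
Critical point at (x, y) = (2.75, 3.75) from centroid. f_tx = M·y/J = 1.177 kip/in; f_ty = M·x/J = 0.8629 kip/in.
Resultant f_max = √[f_tx² + (f_v + f_ty)²] = √[1.177² + (0.6407 + 0.8629)²] = 1.909 kip/in.
Capacity per unit length: φr_n = 0.75 × 0.6 × 60 × (0.707 × 0.25) = 4.772 kip/in.
1.909 ≤ 4.772 → adequate.

f_max ≈ 1.91 kip/in; adequate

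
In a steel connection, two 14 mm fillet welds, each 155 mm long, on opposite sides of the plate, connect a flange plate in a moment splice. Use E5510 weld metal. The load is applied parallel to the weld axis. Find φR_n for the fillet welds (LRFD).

E55XX → F_EXX = 550 MPa.
Effective throat t_e = 0.707 × 14 = 9.898 mm.
Total length L = 310 mm; A_we = 9.898 × 310 = 3068 mm².
F_nw = 0.6 F_EXX = 0.6 × 550 = 330 MPa.
φR_n = 0.75 × 330 × 3068 × 10⁻³ = 759.4 kN.

φR_n ≈ 759 kN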